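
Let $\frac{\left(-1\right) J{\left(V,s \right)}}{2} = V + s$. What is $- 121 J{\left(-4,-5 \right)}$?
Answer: $-2178$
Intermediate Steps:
$J{\left(V,s \right)} = - 2 V - 2 s$ ($J{\left(V,s \right)} = - 2 \left(V + s\right) = - 2 V - 2 s$)
$- 121 J{\left(-4,-5 \right)} = - 121 \left(\left(-2\right) \left(-4\right) - -10\right) = - 121 \left(8 + 10\right) = \left(-121\right) 18 = -2178$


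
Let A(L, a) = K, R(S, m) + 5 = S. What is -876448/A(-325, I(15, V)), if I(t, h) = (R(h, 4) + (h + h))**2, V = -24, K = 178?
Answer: -438224/89 ≈ -4923.9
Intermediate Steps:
R(S, m) = -5 + S
I(t, h) = (-5 + 3*h)**2 (I(t, h) = ((-5 + h) + (h + h))**2 = ((-5 + h) + 2*h)**2 = (-5 + 3*h)**2)
A(L, a) = 178
-876448/A(-325, I(15, V)) = -876448/178 = -876448*1/178 = -438224/89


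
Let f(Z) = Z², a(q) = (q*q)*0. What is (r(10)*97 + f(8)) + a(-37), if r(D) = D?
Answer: 1034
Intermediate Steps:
a(q) = 0 (a(q) = q²*0 = 0)
(r(10)*97 + f(8)) + a(-37) = (10*97 + 8²) + 0 = (970 + 64) + 0 = 1034 + 0 = 1034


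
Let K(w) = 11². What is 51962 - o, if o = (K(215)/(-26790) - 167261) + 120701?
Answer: 2639404501/26790 ≈ 98522.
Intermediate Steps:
K(w) = 121
o = -1247342521/26790 (o = (121/(-26790) - 167261) + 120701 = (121*(-1/26790) - 167261) + 120701 = (-121/26790 - 167261) + 120701 = -4480922311/26790 + 120701 = -1247342521/26790 ≈ -46560.)
51962 - o = 51962 - 1*(-1247342521/26790) = 51962 + 1247342521/26790 = 2639404501/26790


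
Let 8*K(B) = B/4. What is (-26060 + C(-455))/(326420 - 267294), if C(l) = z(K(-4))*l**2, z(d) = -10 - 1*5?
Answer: -3131435/59126 ≈ -52.962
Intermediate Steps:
K(B) = B/32 (K(B) = (B/4)/8 = B/32)
z(d) = -15 (z(d) = -10 - 5 = -15)
C(l) = -15*l**2
(-26060 + C(-455))/(326420 - 267294) = (-26060 - 15*(-455)**2)/(326420 - 267294) = (-26060 - 15*207025)/59126 = (-26060 - 3105375)*(1/59126) = -3131435*1/59126 = -3131435/59126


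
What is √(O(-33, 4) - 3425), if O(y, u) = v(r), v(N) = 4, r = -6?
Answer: I*√3421 ≈ 58.489*I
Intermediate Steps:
O(y, u) = 4
√(O(-33, 4) - 3425) = √(4 - 3425) = √(-3421) = I*√3421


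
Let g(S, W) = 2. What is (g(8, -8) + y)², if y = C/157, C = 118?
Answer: 186624/24649 ≈ 7.5713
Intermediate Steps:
y = 118/157 ≈ 0.75159
(g(8, -8) + y)² = (2 + 118/157)² = (432/157)² = 186624/24649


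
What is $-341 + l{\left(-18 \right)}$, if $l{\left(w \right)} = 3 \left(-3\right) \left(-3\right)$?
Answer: $-314$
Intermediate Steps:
$l{\left(w \right)} = 27$ ($l{\left(w \right)} = \left(-9\right) \left(-3\right) = 27$)
$-341 + l{\left(-18 \right)} = -341 + 27 = -314$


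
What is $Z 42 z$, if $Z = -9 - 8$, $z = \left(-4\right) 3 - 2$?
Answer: $9996$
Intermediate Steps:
$z = -14$ ($z = -12 - 2 = -14$)
$Z = -17$
$Z 42 z = \left(-17\right) 42 \left(-14\right) = \left(-714\right) \left(-14\right) = 9996$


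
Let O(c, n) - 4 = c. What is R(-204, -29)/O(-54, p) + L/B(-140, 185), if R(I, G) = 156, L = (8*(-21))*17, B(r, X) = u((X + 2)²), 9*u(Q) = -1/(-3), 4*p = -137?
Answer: -1927878/25 ≈ -77115.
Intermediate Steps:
p = -137/4 (p = (¼)*(-137) = -137/4 ≈ -34.250)
O(c, n) = 4 + c
u(Q) = 1/27 (u(Q) = (-1/(-3))/9 = (-1*(-⅓))/9 = (⅑)*(⅓) = 1/27)
B(r, X) = 1/27
L = -2856 (L = -168*17 = -2856)
R(-204, -29)/O(-54, p) + L/B(-140, 185) = 156/(4 - 54) - 2856/1/27 = 156/(-50) - 2856*27 = 156*(-1/50) - 77112 = -78/25 - 77112 = -1927878/25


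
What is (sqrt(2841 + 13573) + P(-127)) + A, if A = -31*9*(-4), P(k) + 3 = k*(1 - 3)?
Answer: 1367 + sqrt(16414) ≈ 1495.1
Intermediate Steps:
P(k) = -3 - 2*k (P(k) = -3 + k*(1 - 3) = -3 + k*(-2) = -3 - 2*k)
A = 1116 (A = -279*(-4) = 1116)
(sqrt(2841 + 13573) + P(-127)) + A = (sqrt(2841 + 13573) + (-3 - 2*(-127))) + 1116 = (sqrt(16414) + (-3 + 254)) + 1116 = (sqrt(16414) + 251) + 1116 = (251 + sqrt(16414)) + 1116 = 1367 + sqrt(16414)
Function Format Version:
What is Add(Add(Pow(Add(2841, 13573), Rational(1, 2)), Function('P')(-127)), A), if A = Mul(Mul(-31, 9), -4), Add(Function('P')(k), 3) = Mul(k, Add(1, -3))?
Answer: Add(1367, Pow(16414, Rational(1, 2))) ≈ 1495.1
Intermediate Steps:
Function('P')(k) = Add(-3, Mul(-2, k)) (Function('P')(k) = Add(-3, Mul(k, Add(1, -3))) = Add(-3, Mul(k, -2)) = Add(-3, Mul(-2, k)))
A = 1116 (A = Mul(-279, -4) = 1116)
Add(Add(Pow(Add(2841, 13573), Rational(1, 2)), Function('P')(-127)), A) = Add(Add(Pow(Add(2841, 13573), Rational(1, 2)), Add(-3, Mul(-2, -127))), 1116) = Add(Add(Pow(16414, Rational(1, 2)), Add(-3, 254)), 1116) = Add(Add(Pow(16414, Rational(1, 2)), 251), 1116) = Add(Add(251, Pow(16414, Rational(1, 2))), 1116) = Add(1367, Pow(16414, Rational(1, 2)))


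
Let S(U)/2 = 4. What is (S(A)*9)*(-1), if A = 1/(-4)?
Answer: -72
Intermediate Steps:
A = -¼ ≈ -0.25000
S(U) = 8 (S(U) = 2*4 = 8)
(S(A)*9)*(-1) = (8*9)*(-1) = 72*(-1) = -72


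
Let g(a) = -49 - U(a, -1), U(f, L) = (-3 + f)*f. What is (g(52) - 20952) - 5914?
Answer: -29463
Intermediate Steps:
U(f, L) = f*(-3 + f)
g(a) = -49 - a*(-3 + a)
(g(52) - 20952) - 5914 = ((-49 - 1*52*(-3 + 52)) - 20952) - 5914 = ((-49 - 1*52*49) - 20952) - 5914 = ((-49 - 2548) - 20952) - 5914 = (-2597 - 20952) - 5914 = -23549 - 5914 = -29463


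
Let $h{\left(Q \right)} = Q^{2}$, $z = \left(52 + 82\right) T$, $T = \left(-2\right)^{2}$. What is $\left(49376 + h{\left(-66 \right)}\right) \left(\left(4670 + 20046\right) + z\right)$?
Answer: $1356840464$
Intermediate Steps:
$T = 4$
$z = 536$ ($z = \left(52 + 82\right) 4 = 134 \cdot 4 = 536$)
$\left(49376 + h{\left(-66 \right)}\right) \left(\left(4670 + 20046\right) + z\right) = \left(49376 + \left(-66\right)^{2}\right) \left(\left(4670 + 20046\right) + 536\right) = \left(49376 + 4356\right) \left(24716 + 536\right) = 53732 \cdot 25252 = 1356840464$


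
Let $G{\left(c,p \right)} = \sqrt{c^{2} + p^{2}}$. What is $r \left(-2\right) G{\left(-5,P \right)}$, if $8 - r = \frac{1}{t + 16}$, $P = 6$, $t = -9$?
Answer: $- \frac{110 \sqrt{61}}{7} \approx -122.73$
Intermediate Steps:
$r = \frac{55}{7}$ ($r = 8 - \frac{1}{-9 + 16} = 8 - \frac{1}{7} = \frac{55}{7} \approx 7.8571$)
$r \left(-2\right) G{\left(-5,P \right)} = \frac{55}{7} \left(-2\right) \sqrt{\left(-5\right)^{2} + 6^{2}} = - \frac{110 \sqrt{25 + 36}}{7} = - \frac{110 \sqrt{61}}{7}$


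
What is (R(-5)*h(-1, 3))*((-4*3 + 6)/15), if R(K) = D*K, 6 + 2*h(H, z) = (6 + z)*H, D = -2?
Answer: 30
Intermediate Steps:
h(H, z) = -3 + H*(6 + z)/2 (h(H, z) = -3 + ((6 + z)*H)/2 = -3 + (H*(6 + z))/2 = -3 + H*(6 + z)/2)
R(K) = -2*K
(R(-5)*h(-1, 3))*((-4*3 + 6)/15) = ((-2*(-5))*(-3 + 3*(-1) + (½)*(-1)*3))*((-4*3 + 6)/15) = (10*(-3 - 3 - 3/2))*((-12 + 6)*(1/15)) = (10*(-15/2))*(-6*1/15) = -75*(-⅖) = 30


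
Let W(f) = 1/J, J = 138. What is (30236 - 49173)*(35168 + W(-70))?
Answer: -91904764345/138 ≈ -6.6598e+8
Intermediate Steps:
W(f) = 1/138
(30236 - 49173)*(35168 + W(-70)) = (30236 - 49173)*(35168 + 1/138) = -18937*4853185/138 = -91904764345/138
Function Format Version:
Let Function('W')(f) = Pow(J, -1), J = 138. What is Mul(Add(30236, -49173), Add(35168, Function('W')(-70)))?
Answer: Rational(-91904764345, 138) ≈ -6.6598e+8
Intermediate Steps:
Function('W')(f) = Rational(1, 138) (Function('W')(f) = Pow(138, -1) = Rational(1, 138))
Mul(Add(30236, -49173), Add(35168, Function('W')(-70))) = Mul(Add(30236, -49173), Add(35168, Rational(1, 138))) = Mul(-18937, Rational(4853185, 138)) = Rational(-91904764345, 138)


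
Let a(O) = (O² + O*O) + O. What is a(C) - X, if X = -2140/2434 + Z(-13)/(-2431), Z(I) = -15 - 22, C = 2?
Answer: 32141411/2958527 ≈ 10.864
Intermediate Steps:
a(O) = O + 2*O² (a(O) = (O² + O²) + O = 2*O² + O = O + 2*O²)
Z(I) = -37
X = -2556141/2958527 (X = -2140/2434 - 37/(-2431) = -2140*1/2434 - 37*(-1/2431) = -1070/1217 + 37/2431 = -2556141/2958527 ≈ -0.86399)
a(C) - X = 2*(1 + 2*2) - 1*(-2556141/2958527) = 2*(1 + 4) + 2556141/2958527 = 2*5 + 2556141/2958527 = 10 + 2556141/2958527 = 32141411/2958527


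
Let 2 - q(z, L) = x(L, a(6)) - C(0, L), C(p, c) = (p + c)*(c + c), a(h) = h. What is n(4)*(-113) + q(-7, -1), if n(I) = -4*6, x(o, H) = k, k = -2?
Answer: 2718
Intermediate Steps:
x(o, H) = -2
C(p, c) = 2*c*(c + p) (C(p, c) = (c + p)*(2*c) = 2*c*(c + p))
q(z, L) = 4 + 2*L² (q(z, L) = 2 - (-2 - 2*L*(L + 0)) = 2 - (-2 - 2*L*L) = 2 - (-2 - 2*L²) = 2 + (2 + 2*L²) = 4 + 2*L²)
n(I) = -24
n(4)*(-113) + q(-7, -1) = -24*(-113) + (4 + 2*(-1)²) = 2712 + (4 + 2*1) = 2712 + (4 + 2) = 2712 + 6 = 2718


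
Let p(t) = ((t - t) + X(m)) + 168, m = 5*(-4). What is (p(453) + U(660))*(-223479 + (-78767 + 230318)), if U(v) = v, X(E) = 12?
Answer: -60419520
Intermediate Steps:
m = -20
p(t) = 180 (p(t) = ((t - t) + 12) + 168 = (0 + 12) + 168 = 12 + 168 = 180)
(p(453) + U(660))*(-223479 + (-78767 + 230318)) = (180 + 660)*(-223479 + (-78767 + 230318)) = 840*(-223479 + 151551) = 840*(-71928) = -60419520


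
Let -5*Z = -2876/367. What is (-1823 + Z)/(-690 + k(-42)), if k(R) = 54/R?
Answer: 23396303/8879565 ≈ 2.6348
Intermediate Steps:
Z = 2876/1835 (Z = -(-2876)/(5*367) = -1/5*(-2876/367) = 2876/1835 ≈ 1.5673)
(-1823 + Z)/(-690 + k(-42)) = (-1823 + 2876/1835)/(-690 + 54/(-42)) = -3342329/(1835*(-690 + 54*(-1/42))) = -3342329/(1835*(-690 - 9/7)) = -3342329/(1835*(-4839/7)) = -3342329/1835*(-7/4839) = 23396303/8879565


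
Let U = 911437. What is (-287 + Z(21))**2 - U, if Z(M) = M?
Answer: -840681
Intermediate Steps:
(-287 + Z(21))**2 - U = (-287 + 21)**2 - 1*911437 = (-266)**2 - 911437 = 70756 - 911437 = -840681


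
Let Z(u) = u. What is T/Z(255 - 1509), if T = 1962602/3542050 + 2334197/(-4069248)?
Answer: 7408637383/475644835987200 ≈ 1.5576e-5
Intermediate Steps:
T = -140764110277/7206739939200 (T = 1962602*(1/3542050) + 2334197*(-1/4069248) = 981301/1771025 - 2334197/4069248 = -140764110277/7206739939200 ≈ -0.019532)
T/Z(255 - 1509) = -140764110277/(7206739939200*(255 - 1509)) = -140764110277/7206739939200/(-1254) = -140764110277/7206739939200*(-1/1254) = 7408637383/475644835987200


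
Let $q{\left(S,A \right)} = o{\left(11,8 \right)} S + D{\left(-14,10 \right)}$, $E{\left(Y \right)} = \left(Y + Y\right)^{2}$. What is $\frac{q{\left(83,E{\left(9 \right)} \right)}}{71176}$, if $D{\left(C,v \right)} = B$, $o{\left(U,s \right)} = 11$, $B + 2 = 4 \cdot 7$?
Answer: $\frac{939}{71176} \approx 0.013193$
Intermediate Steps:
$B = 26$ ($B = -2 + 4 \cdot 7 = -2 + 28 = 26$)
$D{\left(C,v \right)} = 26$
$E{\left(Y \right)} = 4 Y^{2}$ ($E{\left(Y \right)} = \left(2 Y\right)^{2} = 4 Y^{2}$)
$q{\left(S,A \right)} = 26 + 11 S$ ($q{\left(S,A \right)} = 11 S + 26 = 26 + 11 S$)
$\frac{q{\left(83,E{\left(9 \right)} \right)}}{71176} = \frac{26 + 11 \cdot 83}{71176} = \left(26 + 913\right) \frac{1}{71176} = 939 \cdot \frac{1}{71176} = \frac{939}{71176}$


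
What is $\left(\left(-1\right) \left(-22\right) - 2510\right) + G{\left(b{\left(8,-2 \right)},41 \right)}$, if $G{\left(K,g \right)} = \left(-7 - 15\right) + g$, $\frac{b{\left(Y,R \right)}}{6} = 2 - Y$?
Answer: $-2469$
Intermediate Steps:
$b{\left(Y,R \right)} = 12 - 6 Y$ ($b{\left(Y,R \right)} = 6 \left(2 - Y\right) = 12 - 6 Y$)
$G{\left(K,g \right)} = -22 + g$
$\left(\left(-1\right) \left(-22\right) - 2510\right) + G{\left(b{\left(8,-2 \right)},41 \right)} = \left(\left(-1\right) \left(-22\right) - 2510\right) + \left(-22 + 41\right) = \left(22 - 2510\right) + 19 = -2488 + 19 = -2469$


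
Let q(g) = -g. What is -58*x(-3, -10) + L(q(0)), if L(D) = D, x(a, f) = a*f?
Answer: -1740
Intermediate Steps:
-58*x(-3, -10) + L(q(0)) = -(-174)*(-10) - 1*0 = -58*30 + 0 = -1740 + 0 = -1740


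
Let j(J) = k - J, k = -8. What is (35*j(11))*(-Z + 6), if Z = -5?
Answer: -7315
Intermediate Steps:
j(J) = -8 - J
(35*j(11))*(-Z + 6) = (35*(-8 - 1*11))*(-1*(-5) + 6) = (35*(-8 - 11))*(5 + 6) = (35*(-19))*11 = -665*11 = -7315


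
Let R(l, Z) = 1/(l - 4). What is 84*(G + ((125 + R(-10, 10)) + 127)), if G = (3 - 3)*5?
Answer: 21162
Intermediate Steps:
G = 0 (G = 0*5 = 0)
R(l, Z) = 1/(-4 + l)
84*(G + ((125 + R(-10, 10)) + 127)) = 84*(0 + ((125 + 1/(-4 - 10)) + 127)) = 84*(0 + ((125 + 1/(-14)) + 127)) = 84*(0 + ((125 - 1/14) + 127)) = 84*(0 + (1749/14 + 127)) = 84*(0 + 3527/14) = 84*(3527/14) = 21162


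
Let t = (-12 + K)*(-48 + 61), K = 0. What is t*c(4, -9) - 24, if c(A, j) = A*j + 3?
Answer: 5124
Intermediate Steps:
c(A, j) = 3 + A*j
t = -156 (t = (-12 + 0)*(-48 + 61) = -12*13 = -156)
t*c(4, -9) - 24 = -156*(3 + 4*(-9)) - 24 = -156*(3 - 36) - 24 = -156*(-33) - 24 = 5148 - 24 = 5124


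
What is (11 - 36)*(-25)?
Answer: 625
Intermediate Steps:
(11 - 36)*(-25) = -25*(-25) = 625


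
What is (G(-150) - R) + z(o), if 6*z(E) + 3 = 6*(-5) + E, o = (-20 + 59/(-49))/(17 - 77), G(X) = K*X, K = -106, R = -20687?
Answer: 645298699/17640 ≈ 36582.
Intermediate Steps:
G(X) = -106*X
o = 1039/2940 (o = (-20 + 59*(-1/49))/(-60) = (-20 - 59/49)*(-1/60) = -1039/49*(-1/60) = 1039/2940 ≈ 0.35340)
z(E) = -11/2 + E/6 (z(E) = -½ + (6*(-5) + E)/6 = -½ + (-30 + E)/6 = -½ + (-5 + E/6) = -11/2 + E/6)
(G(-150) - R) + z(o) = (-106*(-150) - 1*(-20687)) + (-11/2 + (⅙)*(1039/2940)) = (15900 + 20687) + (-11/2 + 1039/17640) = 36587 - 95981/17640 = 645298699/17640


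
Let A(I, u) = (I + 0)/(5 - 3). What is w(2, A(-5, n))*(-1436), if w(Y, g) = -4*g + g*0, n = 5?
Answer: -14360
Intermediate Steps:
A(I, u) = I/2
w(Y, g) = -4*g (w(Y, g) = -4*g + 0 = -4*g)
w(2, A(-5, n))*(-1436) = -2*(-5)*(-1436) = -4*(-5/2)*(-1436) = 10*(-1436) = -14360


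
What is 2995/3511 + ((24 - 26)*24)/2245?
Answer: 6555247/7882195 ≈ 0.83165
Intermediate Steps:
2995/3511 + ((24 - 26)*24)/2245 = 2995*(1/3511) - 2*24*(1/2245) = 2995/3511 - 48*1/2245 = 2995/3511 - 48/2245 = 6555247/7882195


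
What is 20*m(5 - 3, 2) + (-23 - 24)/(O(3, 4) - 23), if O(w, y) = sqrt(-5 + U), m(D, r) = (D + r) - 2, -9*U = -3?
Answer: 67283/1601 + 47*I*sqrt(42)/1601 ≈ 42.026 + 0.19025*I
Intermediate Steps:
U = 1/3 (U = -1/9*(-3) = 1/3 ≈ 0.33333)
m(D, r) = -2 + D + r
O(w, y) = I*sqrt(42)/3 (O(w, y) = sqrt(-5 + 1/3) = sqrt(-14/3) = I*sqrt(42)/3)
20*m(5 - 3, 2) + (-23 - 24)/(O(3, 4) - 23) = 20*(-2 + (5 - 3) + 2) + (-23 - 24)/(I*sqrt(42)/3 - 23) = 20*(-2 + 2 + 2) - 47/(-23 + I*sqrt(42)/3) = 20*2 - 47/(-23 + I*sqrt(42)/3) = 40 - 47/(-23 + I*sqrt(42)/3)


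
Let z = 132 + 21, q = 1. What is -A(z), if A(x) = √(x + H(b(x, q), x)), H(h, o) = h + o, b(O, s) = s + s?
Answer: -2*√77 ≈ -17.550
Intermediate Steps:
z = 153
b(O, s) = 2*s
A(x) = √(2 + 2*x) (A(x) = √(x + (2*1 + x)) = √(x + (2 + x)) = √(2 + 2*x))
-A(z) = -√(2 + 2*153) = -√(2 + 306) = -√308 = -2*√77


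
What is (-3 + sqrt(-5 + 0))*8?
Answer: -24 + 8*I*sqrt(5) ≈ -24.0 + 17.889*I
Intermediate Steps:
(-3 + sqrt(-5 + 0))*8 = (-3 + sqrt(-5))*8 = (-3 + I*sqrt(5))*8 = -24 + 8*I*sqrt(5)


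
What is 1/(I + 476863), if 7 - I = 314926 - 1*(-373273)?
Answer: -1/211329 ≈ -4.7320e-6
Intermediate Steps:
I = -688192 (I = 7 - (314926 - 1*(-373273)) = 7 - (314926 + 373273) = 7 - 1*688199 = 7 - 688199 = -688192)
1/(I + 476863) = 1/(-688192 + 476863) = 1/(-211329) = -1/211329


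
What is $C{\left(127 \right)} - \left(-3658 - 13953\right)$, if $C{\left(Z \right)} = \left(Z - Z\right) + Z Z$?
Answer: $33740$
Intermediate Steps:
$C{\left(Z \right)} = Z^{2}$ ($C{\left(Z \right)} = 0 + Z^{2} = Z^{2}$)
$C{\left(127 \right)} - \left(-3658 - 13953\right) = 127^{2} - \left(-3658 - 13953\right) = 16129 - -17611 = 16129 + 17611 = 33740$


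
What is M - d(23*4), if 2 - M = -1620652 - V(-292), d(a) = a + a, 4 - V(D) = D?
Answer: 1620766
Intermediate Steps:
V(D) = 4 - D
d(a) = 2*a
M = 1620950 (M = 2 - (-1620652 - (4 - 1*(-292))) = 2 - (-1620652 - (4 + 292)) = 2 - (-1620652 - 1*296) = 2 - (-1620652 - 296) = 2 - 1*(-1620948) = 2 + 1620948 = 1620950)
M - d(23*4) = 1620950 - 2*23*4 = 1620950 - 2*92 = 1620950 - 1*184 = 1620950 - 184 = 1620766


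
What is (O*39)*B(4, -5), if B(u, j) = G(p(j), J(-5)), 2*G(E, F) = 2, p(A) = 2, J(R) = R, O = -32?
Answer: -1248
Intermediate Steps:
G(E, F) = 1 (G(E, F) = (1/2)*2 = 1)
B(u, j) = 1
(O*39)*B(4, -5) = -32*39*1 = -1248*1 = -1248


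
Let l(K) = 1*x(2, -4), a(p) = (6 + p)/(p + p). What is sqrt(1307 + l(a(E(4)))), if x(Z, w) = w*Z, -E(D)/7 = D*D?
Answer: sqrt(1299) ≈ 36.042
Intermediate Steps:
E(D) = -7*D**2 (E(D) = -7*D*D = -7*D**2)
x(Z, w) = Z*w
a(p) = (6 + p)/(2*p) (a(p) = (6 + p)/((2*p)) = (6 + p)*(1/(2*p)) = (6 + p)/(2*p))
l(K) = -8 (l(K) = 1*(2*(-4)) = 1*(-8) = -8)
sqrt(1307 + l(a(E(4)))) = sqrt(1307 - 8) = sqrt(1299)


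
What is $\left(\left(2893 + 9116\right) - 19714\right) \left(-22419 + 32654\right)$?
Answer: $-78860675$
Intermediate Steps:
$\left(\left(2893 + 9116\right) - 19714\right) \left(-22419 + 32654\right) = \left(12009 - 19714\right) 10235 = \left(-7705\right) 10235 = -78860675$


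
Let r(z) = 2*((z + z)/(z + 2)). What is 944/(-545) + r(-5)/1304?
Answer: -920507/533010 ≈ -1.7270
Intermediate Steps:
r(z) = 4*z/(2 + z) (r(z) = 2*((2*z)/(2 + z)) = 2*(2*z/(2 + z)) = 4*z/(2 + z))
944/(-545) + r(-5)/1304 = 944/(-545) + (4*(-5)/(2 - 5))/1304 = 944*(-1/545) + (4*(-5)/(-3))*(1/1304) = -944/545 + (4*(-5)*(-⅓))*(1/1304) = -944/545 + (20/3)*(1/1304) = -944/545 + 5/978 = -920507/533010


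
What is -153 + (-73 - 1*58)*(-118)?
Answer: 15305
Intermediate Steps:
-153 + (-73 - 1*58)*(-118) = -153 + (-73 - 58)*(-118) = -153 - 131*(-118) = -153 + 15458 = 15305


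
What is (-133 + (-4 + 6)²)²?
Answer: 16641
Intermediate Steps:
(-133 + (-4 + 6)²)² = (-133 + 2²)² = (-133 + 4)² = (-129)² = 16641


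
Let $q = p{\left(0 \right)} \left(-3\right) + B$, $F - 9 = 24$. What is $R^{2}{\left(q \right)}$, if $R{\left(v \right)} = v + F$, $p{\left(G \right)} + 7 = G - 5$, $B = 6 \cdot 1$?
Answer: $5625$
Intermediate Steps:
$B = 6$
$p{\left(G \right)} = -12 + G$ ($p{\left(G \right)} = -7 + \left(G - 5\right) = -7 + \left(-5 + G\right) = -12 + G$)
$F = 33$ ($F = 9 + 24 = 33$)
$q = 42$ ($q = \left(-12 + 0\right) \left(-3\right) + 6 = \left(-12\right) \left(-3\right) + 6 = 36 + 6 = 42$)
$R{\left(v \right)} = 33 + v$ ($R{\left(v \right)} = v + 33 = 33 + v$)
$R^{2}{\left(q \right)} = \left(33 + 42\right)^{2} = 75^{2} = 5625$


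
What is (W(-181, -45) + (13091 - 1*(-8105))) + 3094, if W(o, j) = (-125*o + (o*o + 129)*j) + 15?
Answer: -1433120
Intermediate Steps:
W(o, j) = 15 - 125*o + j*(129 + o²) (W(o, j) = (-125*o + (o² + 129)*j) + 15 = (-125*o + (129 + o²)*j) + 15 = (-125*o + j*(129 + o²)) + 15 = 15 - 125*o + j*(129 + o²))
(W(-181, -45) + (13091 - 1*(-8105))) + 3094 = ((15 - 125*(-181) + 129*(-45) - 45*(-181)²) + (13091 - 1*(-8105))) + 3094 = ((15 + 22625 - 5805 - 45*32761) + (13091 + 8105)) + 3094 = ((15 + 22625 - 5805 - 1474245) + 21196) + 3094 = (-1457410 + 21196) + 3094 = -1436214 + 3094 = -1433120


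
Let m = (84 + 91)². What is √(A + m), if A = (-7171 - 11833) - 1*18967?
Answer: I*√7346 ≈ 85.709*I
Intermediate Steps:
m = 30625 (m = 175² = 30625)
A = -37971 (A = -19004 - 18967 = -37971)
√(A + m) = √(-37971 + 30625) = √(-7346) = I*√7346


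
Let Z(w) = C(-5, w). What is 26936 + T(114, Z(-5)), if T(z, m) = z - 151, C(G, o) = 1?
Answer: 26899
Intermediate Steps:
Z(w) = 1
T(z, m) = -151 + z
26936 + T(114, Z(-5)) = 26936 + (-151 + 114) = 26936 - 37 = 26899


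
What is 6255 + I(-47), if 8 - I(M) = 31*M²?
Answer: -62216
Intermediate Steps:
I(M) = 8 - 31*M²
6255 + I(-47) = 6255 + (8 - 31*(-47)²) = 6255 + (8 - 31*2209) = 6255 + (8 - 68479) = 6255 - 68471 = -62216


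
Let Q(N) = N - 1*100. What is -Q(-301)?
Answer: 401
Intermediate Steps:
Q(N) = -100 + N (Q(N) = N - 100 = -100 + N)
-Q(-301) = -(-100 - 301) = -1*(-401) = 401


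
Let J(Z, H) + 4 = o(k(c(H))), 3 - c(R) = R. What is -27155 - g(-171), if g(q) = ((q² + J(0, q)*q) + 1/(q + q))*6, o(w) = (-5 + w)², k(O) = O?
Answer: 1658522218/57 ≈ 2.9097e+7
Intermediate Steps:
c(R) = 3 - R
J(Z, H) = -4 + (-2 - H)² (J(Z, H) = -4 + (-5 + (3 - H))² = -4 + (-2 - H)²)
g(q) = 3/q + 6*q² + 6*q²*(4 + q) (g(q) = ((q² + (q*(4 + q))*q) + 1/(q + q))*6 = ((q² + q²*(4 + q)) + 1/(2*q))*6 = (q² + 1/(2*q) + q²*(4 + q))*6 = 3/q + 6*q² + 6*q²*(4 + q))
-27155 - g(-171) = -27155 - 3*(1 + 2*(-171)⁴ + 10*(-171)³)/(-171) = -27155 - 3*(-1)*(1 + 2*855036081 + 10*(-5000211))/171 = -27155 - 3*(-1)*(1 + 1710072162 - 50002110)/171 = -27155 - 3*(-1)*1660070053/171 = -27155 - 1*(-1660070053/57) = -27155 + 1660070053/57 = 1658522218/57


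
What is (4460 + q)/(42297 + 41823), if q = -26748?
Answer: -2786/10515 ≈ -0.26495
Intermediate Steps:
(4460 + q)/(42297 + 41823) = (4460 - 26748)/(42297 + 41823) = -22288/84120 = -22288*1/84120 = -2786/10515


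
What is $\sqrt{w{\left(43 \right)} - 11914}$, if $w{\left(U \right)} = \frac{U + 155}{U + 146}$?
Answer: $\frac{2 i \sqrt{1313403}}{21} \approx 109.15 i$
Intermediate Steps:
$w{\left(U \right)} = \frac{155 + U}{146 + U}$
$\sqrt{w{\left(43 \right)} - 11914} = \sqrt{\frac{155 + 43}{146 + 43} - 11914} = \sqrt{\frac{1}{189} \cdot 198 - 11914} = \sqrt{\frac{22}{21} - 11914} = \sqrt{- \frac{250172}{21}} = \frac{2 i \sqrt{1313403}}{21}$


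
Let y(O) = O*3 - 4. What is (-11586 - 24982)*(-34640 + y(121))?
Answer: 1253587608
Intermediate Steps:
y(O) = -4 + 3*O (y(O) = 3*O - 4 = -4 + 3*O)
(-11586 - 24982)*(-34640 + y(121)) = (-11586 - 24982)*(-34640 + (-4 + 3*121)) = -36568*(-34640 + (-4 + 363)) = -36568*(-34640 + 359) = -36568*(-34281) = 1253587608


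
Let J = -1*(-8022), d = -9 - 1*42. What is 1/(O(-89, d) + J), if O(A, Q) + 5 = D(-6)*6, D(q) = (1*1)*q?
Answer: 1/7981 ≈ 0.00012530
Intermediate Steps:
D(q) = q (D(q) = 1*q = q)
d = -51 (d = -9 - 42 = -51)
O(A, Q) = -41 (O(A, Q) = -5 - 6*6 = -5 - 36 = -41)
J = 8022
1/(O(-89, d) + J) = 1/(-41 + 8022) = 1/7981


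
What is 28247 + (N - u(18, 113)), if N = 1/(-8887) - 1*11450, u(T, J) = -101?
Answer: 150172525/8887 ≈ 16898.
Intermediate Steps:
N = -101756151/8887 (N = -1/8887 - 11450 = -101756151/8887 ≈ -11450.)
28247 + (N - u(18, 113)) = 28247 + (-101756151/8887 - 1*(-101)) = 28247 + (-101756151/8887 + 101) = 28247 - 100858564/8887 = 150172525/8887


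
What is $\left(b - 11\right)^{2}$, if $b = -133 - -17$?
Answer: $16129$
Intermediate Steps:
$b = -116$ ($b = -133 + 17 = -116$)
$\left(b - 11\right)^{2} = \left(-116 - 11\right)^{2} = \left(-127\right)^{2} = 16129$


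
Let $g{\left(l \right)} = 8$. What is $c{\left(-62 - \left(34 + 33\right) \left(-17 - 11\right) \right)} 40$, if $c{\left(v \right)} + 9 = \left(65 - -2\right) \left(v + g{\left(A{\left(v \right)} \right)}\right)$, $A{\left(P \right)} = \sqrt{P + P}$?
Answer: $4882600$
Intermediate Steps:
$A{\left(P \right)} = \sqrt{2} \sqrt{P}$ ($A{\left(P \right)} = \sqrt{2 P} = \sqrt{2} \sqrt{P}$)
$c{\left(v \right)} = 527 + 67 v$ ($c{\left(v \right)} = -9 + \left(65 - -2\right) \left(v + 8\right) = -9 + \left(65 + 2\right) \left(8 + v\right) = -9 + 67 \left(8 + v\right) = -9 + \left(536 + 67 v\right) = 527 + 67 v$)
$c{\left(-62 - \left(34 + 33\right) \left(-17 - 11\right) \right)} 40 = \left(527 + 67 \left(-62 - \left(34 + 33\right) \left(-17 - 11\right)\right)\right) 40 = \left(527 + 67 \left(-62 - 67 \left(-28\right)\right)\right) 40 = \left(527 + 67 \left(-62 - -1876\right)\right) 40 = \left(527 + 67 \left(-62 + 1876\right)\right) 40 = \left(527 + 67 \cdot 1814\right) 40 = \left(527 + 121538\right) 40 = 122065 \cdot 40 = 4882600$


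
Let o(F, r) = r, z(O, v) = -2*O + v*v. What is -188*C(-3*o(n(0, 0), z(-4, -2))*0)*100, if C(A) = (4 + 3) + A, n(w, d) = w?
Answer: -131600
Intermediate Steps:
z(O, v) = v² - 2*O (z(O, v) = -2*O + v² = v² - 2*O)
C(A) = 7 + A
-188*C(-3*o(n(0, 0), z(-4, -2))*0)*100 = -188*(7 - 3*((-2)² - 2*(-4))*0)*100 = -188*(7 - 3*(4 + 8)*0)*100 = -188*(7 - 3*12*0)*100 = -188*(7 - 36*0)*100 = -188*(7 + 0)*100 = -188*7*100 = -1316*100 = -131600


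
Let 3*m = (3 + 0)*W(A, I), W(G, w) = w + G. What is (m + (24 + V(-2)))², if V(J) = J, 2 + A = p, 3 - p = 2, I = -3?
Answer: 324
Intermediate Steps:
p = 1 (p = 3 - 1*2 = 3 - 2 = 1)
A = -1 (A = -2 + 1 = -1)
W(G, w) = G + w
m = -4 (m = ((3 + 0)*(-1 - 3))/3 = (3*(-4))/3 = (⅓)*(-12) = -4)
(m + (24 + V(-2)))² = (-4 + (24 - 2))² = (-4 + 22)² = 18² = 324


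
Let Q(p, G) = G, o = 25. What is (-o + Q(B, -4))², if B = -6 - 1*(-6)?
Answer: 841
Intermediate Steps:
B = 0 (B = -6 + 6 = 0)
(-o + Q(B, -4))² = (-1*25 - 4)² = (-25 - 4)² = (-29)² = 841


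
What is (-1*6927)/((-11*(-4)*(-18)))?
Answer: 2309/264 ≈ 8.7462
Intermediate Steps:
(-1*6927)/((-11*(-4)*(-18))) = -6927/(44*(-18)) = -6927/(-792) = -6927*(-1/792) = 2309/264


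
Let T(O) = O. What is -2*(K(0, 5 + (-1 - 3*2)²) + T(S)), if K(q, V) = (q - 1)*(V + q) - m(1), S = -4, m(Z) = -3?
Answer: 110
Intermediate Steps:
K(q, V) = 3 + (-1 + q)*(V + q) (K(q, V) = (q - 1)*(V + q) - 1*(-3) = (-1 + q)*(V + q) + 3 = 3 + (-1 + q)*(V + q))
-2*(K(0, 5 + (-1 - 3*2)²) + T(S)) = -2*((3 + 0² - (5 + (-1 - 3*2)²) - 1*0 + (5 + (-1 - 3*2)²)*0) - 4) = -2*((3 + 0 - (5 + (-1 - 6)²) + 0 + (5 + (-1 - 6)²)*0) - 4) = -2*((3 + 0 - (5 + (-7)²) + 0 + (5 + (-7)²)*0) - 4) = -2*((3 + 0 - (5 + 49) + 0 + (5 + 49)*0) - 4) = -2*((3 + 0 - 1*54 + 0 + 54*0) - 4) = -2*((3 + 0 - 54 + 0 + 0) - 4) = -2*(-51 - 4) = -2*(-55) = 110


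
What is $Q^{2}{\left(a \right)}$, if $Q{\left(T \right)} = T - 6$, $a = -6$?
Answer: $144$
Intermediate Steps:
$Q{\left(T \right)} = -6 + T$
$Q^{2}{\left(a \right)} = \left(-6 - 6\right)^{2} = \left(-12\right)^{2} = 144$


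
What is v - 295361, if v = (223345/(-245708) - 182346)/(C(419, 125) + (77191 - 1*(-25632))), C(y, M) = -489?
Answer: -390878169437195/1323383288 ≈ -2.9536e+5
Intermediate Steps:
v = -2358110227/1323383288 (v = (223345/(-245708) - 182346)/(-489 + (77191 - 1*(-25632))) = (223345*(-1/245708) - 182346)/(-489 + (77191 + 25632)) = (-11755/12932 - 182346)/(-489 + 102823) = -2358110227/12932/102334 = -2358110227/12932*1/102334 = -2358110227/1323383288 ≈ -1.7819)
v - 295361 = -2358110227/1323383288 - 295361 = -390878169437195/1323383288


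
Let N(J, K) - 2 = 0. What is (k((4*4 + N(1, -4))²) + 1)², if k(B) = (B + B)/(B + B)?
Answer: 4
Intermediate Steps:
N(J, K) = 2 (N(J, K) = 2 + 0 = 2)
k(B) = 1 (k(B) = (2*B)/((2*B)) = (2*B)*(1/(2*B)) = 1)
(k((4*4 + N(1, -4))²) + 1)² = (1 + 1)² = 2² = 4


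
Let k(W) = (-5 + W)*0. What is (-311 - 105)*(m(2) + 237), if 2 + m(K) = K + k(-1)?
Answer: -98592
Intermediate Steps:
k(W) = 0
m(K) = -2 + K (m(K) = -2 + (K + 0) = -2 + K)
(-311 - 105)*(m(2) + 237) = (-311 - 105)*((-2 + 2) + 237) = -416*(0 + 237) = -416*237 = -98592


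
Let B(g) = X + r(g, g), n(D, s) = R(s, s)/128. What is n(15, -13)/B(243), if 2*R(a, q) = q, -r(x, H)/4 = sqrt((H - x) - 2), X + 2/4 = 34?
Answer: -871/590976 - 13*I*sqrt(2)/73872 ≈ -0.0014738 - 0.00024887*I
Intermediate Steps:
X = 67/2 (X = -1/2 + 34 = 67/2 ≈ 33.500)
r(x, H) = -4*sqrt(-2 + H - x) (r(x, H) = -4*sqrt((H - x) - 2) = -4*sqrt(-2 + H - x))
R(a, q) = q/2
n(D, s) = s/256 (n(D, s) = (s/2)/128 = (s/2)*(1/128) = s/256)
B(g) = 67/2 - 4*I*sqrt(2) (B(g) = 67/2 - 4*sqrt(-2 + g - g) = 67/2 - 4*I*sqrt(2))
n(15, -13)/B(243) = ((1/256)*(-13))/(67/2 - 4*I*sqrt(2)) = -13/(256*(67/2 - 4*I*sqrt(2)))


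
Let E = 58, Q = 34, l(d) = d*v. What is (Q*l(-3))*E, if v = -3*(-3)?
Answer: -53244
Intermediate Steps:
v = 9
l(d) = 9*d (l(d) = d*9 = 9*d)
(Q*l(-3))*E = (34*(9*(-3)))*58 = (34*(-27))*58 = -918*58 = -53244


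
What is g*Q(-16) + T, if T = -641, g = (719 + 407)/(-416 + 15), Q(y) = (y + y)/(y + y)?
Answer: -258167/401 ≈ -643.81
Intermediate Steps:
Q(y) = 1 (Q(y) = (2*y)/((2*y)) = (2*y)*(1/(2*y)) = 1)
g = -1126/401 (g = 1126/(-401) = 1126*(-1/401) = -1126/401 ≈ -2.8080)
g*Q(-16) + T = -1126/401*1 - 641 = -1126/401 - 641 = -258167/401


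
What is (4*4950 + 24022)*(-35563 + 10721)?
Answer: -1088626124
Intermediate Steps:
(4*4950 + 24022)*(-35563 + 10721) = (19800 + 24022)*(-24842) = 43822*(-24842) = -1088626124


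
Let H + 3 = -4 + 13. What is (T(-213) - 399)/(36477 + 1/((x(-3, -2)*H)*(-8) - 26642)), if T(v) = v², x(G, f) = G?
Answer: 238323012/193313509 ≈ 1.2328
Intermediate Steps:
H = 6 (H = -3 + (-4 + 13) = -3 + 9 = 6)
(T(-213) - 399)/(36477 + 1/((x(-3, -2)*H)*(-8) - 26642)) = ((-213)² - 399)/(36477 + 1/(-3*6*(-8) - 26642)) = (45369 - 399)/(36477 + 1/(-18*(-8) - 26642)) = 44970/(36477 + 1/(144 - 26642)) = 44970/(36477 + 1/(-26498)) = 44970/(36477 - 1/26498) = 44970/(966567545/26498) = 44970*(26498/966567545) = 238323012/193313509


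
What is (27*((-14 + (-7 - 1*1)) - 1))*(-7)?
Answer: 4347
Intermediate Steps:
(27*((-14 + (-7 - 1*1)) - 1))*(-7) = (27*((-14 + (-7 - 1)) - 1))*(-7) = (27*((-14 - 8) - 1))*(-7) = (27*(-22 - 1))*(-7) = (27*(-23))*(-7) = -621*(-7) = 4347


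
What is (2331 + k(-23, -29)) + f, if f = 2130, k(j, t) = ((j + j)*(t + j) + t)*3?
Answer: 11550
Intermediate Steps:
k(j, t) = 3*t + 6*j*(j + t) (k(j, t) = ((2*j)*(j + t) + t)*3 = (2*j*(j + t) + t)*3 = (t + 2*j*(j + t))*3 = 3*t + 6*j*(j + t))
(2331 + k(-23, -29)) + f = (2331 + (3*(-29) + 6*(-23)² + 6*(-23)*(-29))) + 2130 = (2331 + (-87 + 6*529 + 4002)) + 2130 = (2331 + (-87 + 3174 + 4002)) + 2130 = (2331 + 7089) + 2130 = 9420 + 2130 = 11550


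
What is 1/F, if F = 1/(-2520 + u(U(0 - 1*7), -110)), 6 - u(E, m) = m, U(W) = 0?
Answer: -2404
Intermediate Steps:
u(E, m) = 6 - m
F = -1/2404 (F = 1/(-2520 + (6 - 1*(-110))) = 1/(-2520 + (6 + 110)) = 1/(-2520 + 116) = 1/(-2404) = -1/2404 ≈ -0.00041597)
1/F = 1/(-1/2404) = -2404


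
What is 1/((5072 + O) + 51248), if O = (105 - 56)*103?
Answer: 1/61367 ≈ 1.6295e-5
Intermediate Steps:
O = 5047 (O = 49*103 = 5047)
1/((5072 + O) + 51248) = 1/((5072 + 5047) + 51248) = 1/(10119 + 51248) = 1/61367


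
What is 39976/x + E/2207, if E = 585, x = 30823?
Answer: 106258487/68026361 ≈ 1.5620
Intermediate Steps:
39976/x + E/2207 = 39976/30823 + 585/2207 = 106258487/68026361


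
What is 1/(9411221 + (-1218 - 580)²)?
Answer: 1/12644025 ≈ 7.9089e-8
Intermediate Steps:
1/(9411221 + (-1218 - 580)²) = 1/(9411221 + (-1798)²) = 1/(9411221 + 3232804) = 1/12644025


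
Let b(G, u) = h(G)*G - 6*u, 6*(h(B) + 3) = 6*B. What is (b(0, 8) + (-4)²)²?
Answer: 1024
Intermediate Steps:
h(B) = -3 + B (h(B) = -3 + (6*B)/6 = -3 + B)
b(G, u) = -6*u + G*(-3 + G) (b(G, u) = (-3 + G)*G - 6*u = G*(-3 + G) - 6*u = -6*u + G*(-3 + G))
(b(0, 8) + (-4)²)² = ((-6*8 + 0*(-3 + 0)) + (-4)²)² = ((-48 + 0*(-3)) + 16)² = ((-48 + 0) + 16)² = (-48 + 16)² = (-32)² = 1024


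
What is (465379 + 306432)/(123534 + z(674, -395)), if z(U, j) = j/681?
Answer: 525603291/84126259 ≈ 6.2478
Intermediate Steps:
z(U, j) = j/681 (z(U, j) = j*(1/681) = j/681)
(465379 + 306432)/(123534 + z(674, -395)) = (465379 + 306432)/(123534 + (1/681)*(-395)) = 771811/(123534 - 395/681) = 771811/(84126259/681) = 771811*(681/84126259) = 525603291/84126259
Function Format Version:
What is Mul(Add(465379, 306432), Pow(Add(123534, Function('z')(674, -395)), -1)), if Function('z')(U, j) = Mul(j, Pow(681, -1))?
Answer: Rational(525603291, 84126259) ≈ 6.2478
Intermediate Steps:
Function('z')(U, j) = Mul(Rational(1, 681), j) (Function('z')(U, j) = Mul(j, Rational(1, 681)) = Mul(Rational(1, 681), j))
Mul(Add(465379, 306432), Pow(Add(123534, Function('z')(674, -395)), -1)) = Mul(Add(465379, 306432), Pow(Add(123534, Mul(Rational(1, 681), -395)), -1)) = Mul(771811, Pow(Add(123534, Rational(-395, 681)), -1)) = Mul(771811, Pow(Rational(84126259, 681), -1)) = Mul(771811, Rational(681, 84126259)) = Rational(525603291, 84126259)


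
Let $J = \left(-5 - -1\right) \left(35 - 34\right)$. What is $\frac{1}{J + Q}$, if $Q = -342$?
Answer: $- \frac{1}{346} \approx -0.0028902$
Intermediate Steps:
$J = -4$ ($J = \left(-5 + 1\right) 1 = \left(-4\right) 1 = -4$)
$\frac{1}{J + Q} = \frac{1}{-4 - 342} = \frac{1}{-346} = - \frac{1}{346}$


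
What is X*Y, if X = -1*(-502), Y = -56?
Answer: -28112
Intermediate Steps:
X = 502
X*Y = 502*(-56) = -28112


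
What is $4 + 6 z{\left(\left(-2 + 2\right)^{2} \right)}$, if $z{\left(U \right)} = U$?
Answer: $4$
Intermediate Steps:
$4 + 6 z{\left(\left(-2 + 2\right)^{2} \right)} = 4 + 6 \left(-2 + 2\right)^{2} = 4 + 6 \cdot 0^{2} = 4 + 6 \cdot 0 = 4 + 0 = 4$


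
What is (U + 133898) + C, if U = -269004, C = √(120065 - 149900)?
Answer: -135106 + 3*I*√3315 ≈ -1.3511e+5 + 172.73*I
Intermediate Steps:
C = 3*I*√3315 (C = √(-29835) = 3*I*√3315 ≈ 172.73*I)
(U + 133898) + C = (-269004 + 133898) + 3*I*√3315 = -135106 + 3*I*√3315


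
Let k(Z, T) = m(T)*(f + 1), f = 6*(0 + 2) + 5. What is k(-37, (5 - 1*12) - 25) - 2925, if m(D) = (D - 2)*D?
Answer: 16659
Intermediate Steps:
m(D) = D*(-2 + D) (m(D) = (-2 + D)*D = D*(-2 + D))
f = 17 (f = 6*2 + 5 = 12 + 5 = 17)
k(Z, T) = 18*T*(-2 + T) (k(Z, T) = (T*(-2 + T))*(17 + 1) = (T*(-2 + T))*18 = 18*T*(-2 + T))
k(-37, (5 - 1*12) - 25) - 2925 = 18*((5 - 1*12) - 25)*(-2 + ((5 - 1*12) - 25)) - 2925 = 18*((5 - 12) - 25)*(-2 + ((5 - 12) - 25)) - 2925 = 18*(-7 - 25)*(-2 + (-7 - 25)) - 2925 = 18*(-32)*(-2 - 32) - 2925 = 18*(-32)*(-34) - 2925 = 19584 - 2925 = 16659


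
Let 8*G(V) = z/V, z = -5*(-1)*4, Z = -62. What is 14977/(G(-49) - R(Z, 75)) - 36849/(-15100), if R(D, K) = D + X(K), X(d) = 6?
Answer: 22365007667/82793300 ≈ 270.13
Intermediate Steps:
R(D, K) = 6 + D (R(D, K) = D + 6 = 6 + D)
z = 20 (z = 5*4 = 20)
G(V) = 5/(2*V) (G(V) = (20/V)/8 = 5/(2*V))
14977/(G(-49) - R(Z, 75)) - 36849/(-15100) = 14977/((5/2)/(-49) - (6 - 62)) - 36849/(-15100) = 14977/((5/2)*(-1/49) - 1*(-56)) - 36849*(-1/15100) = 14977/(-5/98 + 56) + 36849/15100 = 14977/(5483/98) + 36849/15100 = 14977*(98/5483) + 36849/15100 = 1467746/5483 + 36849/15100 = 22365007667/82793300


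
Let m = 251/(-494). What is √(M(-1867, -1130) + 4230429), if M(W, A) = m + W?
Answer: √1031921232238/494 ≈ 2056.3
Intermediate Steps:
m = -251/494 (m = 251*(-1/494) = -251/494 ≈ -0.50810)
M(W, A) = -251/494 + W
√(M(-1867, -1130) + 4230429) = √((-251/494 - 1867) + 4230429) = √(-922549/494 + 4230429) = √(2088909377/494) = √1031921232238/494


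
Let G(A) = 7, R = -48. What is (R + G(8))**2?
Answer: 1681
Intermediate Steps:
(R + G(8))**2 = (-48 + 7)**2 = (-41)**2 = 1681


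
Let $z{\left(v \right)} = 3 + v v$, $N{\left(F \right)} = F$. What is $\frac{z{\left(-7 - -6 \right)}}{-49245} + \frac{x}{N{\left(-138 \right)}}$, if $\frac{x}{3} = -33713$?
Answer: $\frac{1660196501}{2265270} \approx 732.89$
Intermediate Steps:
$z{\left(v \right)} = 3 + v^{2}$
$x = -101139$ ($x = 3 \left(-33713\right) = -101139$)
$\frac{z{\left(-7 - -6 \right)}}{-49245} + \frac{x}{N{\left(-138 \right)}} = \frac{3 + \left(-7 - -6\right)^{2}}{-49245} - \frac{101139}{-138} = \left(3 + \left(-7 + 6\right)^{2}\right) \left(- \frac{1}{49245}\right) - - \frac{33713}{46} = \left(3 + \left(-1\right)^{2}\right) \left(- \frac{1}{49245}\right) + \frac{33713}{46} = \left(3 + 1\right) \left(- \frac{1}{49245}\right) + \frac{33713}{46} = 4 \left(- \frac{1}{49245}\right) + \frac{33713}{46} = - \frac{4}{49245} + \frac{33713}{46} = \frac{1660196501}{2265270}$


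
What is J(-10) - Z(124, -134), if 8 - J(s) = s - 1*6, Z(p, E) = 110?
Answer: -86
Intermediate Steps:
J(s) = 14 - s (J(s) = 8 - (s - 1*6) = 8 - (s - 6) = 8 - (-6 + s) = 8 + (6 - s) = 14 - s)
J(-10) - Z(124, -134) = (14 - 1*(-10)) - 1*110 = (14 + 10) - 110 = 24 - 110 = -86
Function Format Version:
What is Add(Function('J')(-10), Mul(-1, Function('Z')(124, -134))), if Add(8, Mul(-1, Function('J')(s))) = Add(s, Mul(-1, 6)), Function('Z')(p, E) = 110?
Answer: -86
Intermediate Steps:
Function('J')(s) = Add(14, Mul(-1, s)) (Function('J')(s) = Add(8, Mul(-1, Add(s, Mul(-1, 6)))) = Add(8, Mul(-1, Add(s, -6))) = Add(8, Mul(-1, Add(-6, s))) = Add(8, Add(6, Mul(-1, s))) = Add(14, Mul(-1, s)))
Add(Function('J')(-10), Mul(-1, Function('Z')(124, -134))) = Add(Add(14, Mul(-1, -10)), Mul(-1, 110)) = Add(Add(14, 10), -110) = Add(24, -110) = -86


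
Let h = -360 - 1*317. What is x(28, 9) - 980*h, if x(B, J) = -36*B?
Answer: 662452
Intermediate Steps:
h = -677 (h = -360 - 317 = -677)
x(28, 9) - 980*h = -36*28 - 980*(-677) = -1008 + 663460 = 662452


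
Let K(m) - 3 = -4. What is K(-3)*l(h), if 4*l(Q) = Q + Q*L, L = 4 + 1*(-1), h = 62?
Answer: -62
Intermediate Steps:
K(m) = -1 (K(m) = 3 - 4 = -1)
L = 3 (L = 4 - 1 = 3)
l(Q) = Q (l(Q) = (Q + Q*3)/4 = (Q + 3*Q)/4 = (4*Q)/4 = Q)
K(-3)*l(h) = -1*62 = -62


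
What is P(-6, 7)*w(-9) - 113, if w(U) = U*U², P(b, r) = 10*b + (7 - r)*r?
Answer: 43627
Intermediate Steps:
P(b, r) = 10*b + r*(7 - r)
w(U) = U³
P(-6, 7)*w(-9) - 113 = (-1*7² + 7*7 + 10*(-6))*(-9)³ - 113 = (-1*49 + 49 - 60)*(-729) - 113 = (-49 + 49 - 60)*(-729) - 113 = -60*(-729) - 113 = 43740 - 113 = 43627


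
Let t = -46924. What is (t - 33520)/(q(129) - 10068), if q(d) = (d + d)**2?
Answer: -20111/14124 ≈ -1.4239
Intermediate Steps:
q(d) = 4*d**2 (q(d) = (2*d)**2 = 4*d**2)
(t - 33520)/(q(129) - 10068) = (-46924 - 33520)/(4*129**2 - 10068) = -80444/(4*16641 - 10068) = -80444/(66564 - 10068) = -80444/56496 = -80444*1/56496 = -20111/14124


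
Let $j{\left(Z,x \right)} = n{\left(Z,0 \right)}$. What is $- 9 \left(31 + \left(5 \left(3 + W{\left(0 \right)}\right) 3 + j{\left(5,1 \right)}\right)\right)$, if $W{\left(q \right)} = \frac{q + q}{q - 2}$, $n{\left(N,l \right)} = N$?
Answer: $-729$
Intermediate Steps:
$j{\left(Z,x \right)} = Z$
$W{\left(q \right)} = \frac{2 q}{-2 + q}$
$- 9 \left(31 + \left(5 \left(3 + W{\left(0 \right)}\right) 3 + j{\left(5,1 \right)}\right)\right) = - 9 \left(31 + \left(5 \left(3 + 2 \cdot 0 \frac{1}{-2 + 0}\right) 3 + 5\right)\right) = - 9 \left(31 + \left(5 \left(3 + 2 \cdot 0 \frac{1}{-2}\right) 3 + 5\right)\right) = - 9 \left(31 + \left(5 \left(3 + 2 \cdot 0 \left(- \frac{1}{2}\right)\right) 3 + 5\right)\right) = - 9 \left(31 + \left(5 \left(3 + 0\right) 3 + 5\right)\right) = - 9 \left(31 + \left(5 \cdot 3 \cdot 3 + 5\right)\right) = - 9 \left(31 + \left(15 \cdot 3 + 5\right)\right) = - 9 \left(31 + \left(45 + 5\right)\right) = - 9 \left(31 + 50\right) = \left(-9\right) 81 = -729$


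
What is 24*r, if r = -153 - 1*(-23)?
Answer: -3120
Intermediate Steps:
r = -130 (r = -153 + 23 = -130)
24*r = 24*(-130) = -3120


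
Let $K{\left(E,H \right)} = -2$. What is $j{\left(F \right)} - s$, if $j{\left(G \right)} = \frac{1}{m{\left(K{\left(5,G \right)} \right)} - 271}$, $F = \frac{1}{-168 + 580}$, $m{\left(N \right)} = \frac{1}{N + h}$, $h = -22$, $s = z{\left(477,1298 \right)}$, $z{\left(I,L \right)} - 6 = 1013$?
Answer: $- \frac{6628619}{6505} \approx -1019.0$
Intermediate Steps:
$z{\left(I,L \right)} = 1019$ ($z{\left(I,L \right)} = 6 + 1013 = 1019$)
$s = 1019$
$m{\left(N \right)} = \frac{1}{-22 + N}$ ($m{\left(N \right)} = \frac{1}{N - 22} = \frac{1}{-22 + N}$)
$F = \frac{1}{412} \approx 0.0024272$
$j{\left(G \right)} = - \frac{24}{6505}$ ($j{\left(G \right)} = \frac{1}{\frac{1}{-22 - 2} - 271} = \frac{1}{\frac{1}{-24} - 271} = \frac{1}{- \frac{1}{24} - 271} = \frac{1}{- \frac{6505}{24}} = - \frac{24}{6505}$)
$j{\left(F \right)} - s = - \frac{24}{6505} - 1019 = - \frac{6628619}{6505}$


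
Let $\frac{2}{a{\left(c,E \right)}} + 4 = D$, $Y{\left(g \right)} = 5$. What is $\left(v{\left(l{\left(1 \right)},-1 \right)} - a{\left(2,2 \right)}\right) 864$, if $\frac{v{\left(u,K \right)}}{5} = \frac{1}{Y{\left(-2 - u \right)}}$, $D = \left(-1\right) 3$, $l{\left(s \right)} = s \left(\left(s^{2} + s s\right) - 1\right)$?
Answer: $\frac{7776}{7} \approx 1110.9$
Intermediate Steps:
$l{\left(s \right)} = s \left(-1 + 2 s^{2}\right)$ ($l{\left(s \right)} = s \left(\left(s^{2} + s^{2}\right) - 1\right) = s \left(2 s^{2} - 1\right) = s \left(-1 + 2 s^{2}\right)$)
$D = -3$
$v{\left(u,K \right)} = 1$ ($v{\left(u,K \right)} = \frac{5}{5} = 5 \cdot \frac{1}{5} = 1$)
$a{\left(c,E \right)} = - \frac{2}{7}$ ($a{\left(c,E \right)} = \frac{2}{-4 - 3} = \frac{2}{-7} = 2 \left(- \frac{1}{7}\right) = - \frac{2}{7}$)
$\left(v{\left(l{\left(1 \right)},-1 \right)} - a{\left(2,2 \right)}\right) 864 = \left(1 - - \frac{2}{7}\right) 864 = \left(1 + \frac{2}{7}\right) 864 = \frac{9}{7} \cdot 864 = \frac{7776}{7}$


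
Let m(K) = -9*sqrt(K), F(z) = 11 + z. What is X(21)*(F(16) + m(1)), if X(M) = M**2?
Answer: 7938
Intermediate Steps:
X(21)*(F(16) + m(1)) = 21**2*((11 + 16) - 9*sqrt(1)) = 441*(27 - 9*1) = 441*(27 - 9) = 441*18 = 7938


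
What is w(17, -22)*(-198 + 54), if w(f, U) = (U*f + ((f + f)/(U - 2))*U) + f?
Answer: 46920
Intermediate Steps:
w(f, U) = f + U*f + 2*U*f/(-2 + U) (w(f, U) = (U*f + ((2*f)/(-2 + U))*U) + f = (U*f + (2*f/(-2 + U))*U) + f = (U*f + 2*U*f/(-2 + U)) + f = f + U*f + 2*U*f/(-2 + U))
w(17, -22)*(-198 + 54) = (17*(-2 - 22 + (-22)²)/(-2 - 22))*(-198 + 54) = (17*(-2 - 22 + 484)/(-24))*(-144) = (17*(-1/24)*460)*(-144) = -1955/6*(-144) = 46920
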